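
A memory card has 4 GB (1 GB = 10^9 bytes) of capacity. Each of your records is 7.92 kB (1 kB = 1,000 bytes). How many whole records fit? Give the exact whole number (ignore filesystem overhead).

Capacity: 4 GB = 4,000,000,000 bytes
Per item: 7.92 kB = 7,920 bytes
⌊4,000,000,000 / 7,920⌋ = 505,050

505,050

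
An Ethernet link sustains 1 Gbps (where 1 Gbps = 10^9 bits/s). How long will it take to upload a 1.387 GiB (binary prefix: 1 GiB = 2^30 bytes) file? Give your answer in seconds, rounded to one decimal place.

1.387 GiB = 1,489,279,909.888 bytes = 11,914,239,279.104 bits
1 Gbps = 1,000,000,000 bits/s
time = 11,914,239,279.104 / 1,000,000,000 = 11.9 s

11.9 seconds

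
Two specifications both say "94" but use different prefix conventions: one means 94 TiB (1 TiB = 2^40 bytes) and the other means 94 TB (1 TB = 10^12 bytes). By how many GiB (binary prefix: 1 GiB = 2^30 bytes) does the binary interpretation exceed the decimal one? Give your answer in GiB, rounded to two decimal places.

8,711.68 GiB

94 TiB = 94 × 1,099,511,627,776 = 103,354,093,010,944 bytes
94 TB = 94 × 1,000,000,000,000 = 94,000,000,000,000 bytes
difference = 9,354,093,010,944 bytes
9,354,093,010,944 / 1,073,741,824 = 8,711.68 GiB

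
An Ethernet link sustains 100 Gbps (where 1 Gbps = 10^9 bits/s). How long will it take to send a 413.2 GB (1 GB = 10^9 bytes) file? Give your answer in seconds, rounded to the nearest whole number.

33 seconds

413.2 GB = 413,200,000,000 bytes = 3,305,600,000,000 bits
100 Gbps = 100,000,000,000 bits/s
time = 3,305,600,000,000 / 100,000,000,000 = 33 s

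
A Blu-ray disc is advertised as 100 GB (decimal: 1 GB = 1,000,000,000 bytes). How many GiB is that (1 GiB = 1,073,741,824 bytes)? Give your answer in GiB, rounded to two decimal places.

100 GB × 1,000,000,000 bytes/GB = 100,000,000,000 bytes
1 GiB = 1,073,741,824 bytes
100,000,000,000 / 1,073,741,824 = 93.13 GiB

93.13 GiB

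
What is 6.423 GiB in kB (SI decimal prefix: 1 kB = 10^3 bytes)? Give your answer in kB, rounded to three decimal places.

6.423 GiB = 6.423 × 2^30 bytes = 6,896,643,735.552 bytes
1 kB = 1,000 bytes
6,896,643,735.552 / 1,000 = 6,896,643.736 kB

6,896,643.736 kB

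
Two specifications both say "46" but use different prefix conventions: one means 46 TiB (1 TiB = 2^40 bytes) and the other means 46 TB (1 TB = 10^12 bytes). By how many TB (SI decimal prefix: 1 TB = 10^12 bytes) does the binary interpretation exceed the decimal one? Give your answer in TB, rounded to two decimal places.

46 TiB = 46 × 1,099,511,627,776 = 50,577,534,877,696 bytes
46 TB = 46 × 1,000,000,000,000 = 46,000,000,000,000 bytes
difference = 4,577,534,877,696 bytes
4,577,534,877,696 / 1,000,000,000,000 = 4.58 TB

4.58 TB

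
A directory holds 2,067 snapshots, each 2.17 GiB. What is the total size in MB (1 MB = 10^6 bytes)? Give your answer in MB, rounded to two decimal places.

4,816,150.84 MB

Total = 2,067 × 2.17 GiB = 4485.39 GiB
= 4485.39 × 1,073,741,824 bytes = 4,816,150,839,951.36 bytes
1 MB = 1,000,000 bytes
4,816,150,839,951.36 / 1,000,000 = 4,816,150.84 MB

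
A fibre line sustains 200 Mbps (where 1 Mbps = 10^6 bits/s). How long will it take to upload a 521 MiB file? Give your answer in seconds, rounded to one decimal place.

521 MiB = 546,308,096 bytes = 4,370,464,768 bits
200 Mbps = 200,000,000 bits/s
time = 4,370,464,768 / 200,000,000 = 21.9 s

21.9 seconds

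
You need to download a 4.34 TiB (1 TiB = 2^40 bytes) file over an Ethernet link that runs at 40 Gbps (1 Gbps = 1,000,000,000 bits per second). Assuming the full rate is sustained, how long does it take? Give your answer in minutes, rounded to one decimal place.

15.9 minutes

4.34 TiB = 4,771,880,464,547.84 bytes = 38,175,043,716,382.72 bits
40 Gbps = 40,000,000,000 bits/s
time = 38,175,043,716,382.72 / 40,000,000,000 = 954.38 s
954.38 s / 60 = 15.9 minutes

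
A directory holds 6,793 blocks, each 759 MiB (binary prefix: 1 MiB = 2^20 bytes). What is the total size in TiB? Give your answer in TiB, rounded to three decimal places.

4.917 TiB

Total = 6,793 × 759 MiB = 5,155,887 MiB
= 5,155,887 × 1,048,576 bytes = 5,406,339,366,912 bytes
1 TiB = 1,099,511,627,776 bytes
5,406,339,366,912 / 1,099,511,627,776 = 4.917 TiB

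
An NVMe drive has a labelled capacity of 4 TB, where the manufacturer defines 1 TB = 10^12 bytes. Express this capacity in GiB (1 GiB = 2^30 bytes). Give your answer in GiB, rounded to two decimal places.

4 TB = 4 × 10^12 bytes = 4,000,000,000,000 bytes
1 GiB = 1,073,741,824 bytes
4,000,000,000,000 / 1,073,741,824 = 3,725.29 GiB

3,725.29 GiB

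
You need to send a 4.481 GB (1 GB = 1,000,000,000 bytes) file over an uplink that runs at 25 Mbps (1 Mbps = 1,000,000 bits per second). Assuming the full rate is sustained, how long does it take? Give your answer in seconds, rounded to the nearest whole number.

4.481 GB = 4,481,000,000 bytes = 35,848,000,000 bits
25 Mbps = 25,000,000 bits/s
time = 35,848,000,000 / 25,000,000 = 1,434 s

1,434 seconds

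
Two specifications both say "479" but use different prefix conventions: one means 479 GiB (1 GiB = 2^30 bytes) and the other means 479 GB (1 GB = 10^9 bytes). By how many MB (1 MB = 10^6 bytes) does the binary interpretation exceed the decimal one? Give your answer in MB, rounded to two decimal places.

35,322.33 MB

479 GiB = 479 × 1,073,741,824 = 514,322,333,696 bytes
479 GB = 479 × 1,000,000,000 = 479,000,000,000 bytes
difference = 35,322,333,696 bytes
35,322,333,696 / 1,000,000 = 35,322.33 MB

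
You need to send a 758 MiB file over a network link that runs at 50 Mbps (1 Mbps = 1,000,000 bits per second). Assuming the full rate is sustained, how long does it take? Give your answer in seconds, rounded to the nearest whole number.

758 MiB = 794,820,608 bytes = 6,358,564,864 bits
50 Mbps = 50,000,000 bits/s
time = 6,358,564,864 / 50,000,000 = 127 s

127 seconds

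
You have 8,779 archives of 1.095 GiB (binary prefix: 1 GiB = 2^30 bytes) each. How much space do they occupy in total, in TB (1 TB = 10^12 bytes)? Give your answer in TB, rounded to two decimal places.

Total = 8,779 × 1.095 GiB = 9613.005 GiB
= 9613.005 × 1,073,741,824 bytes = 10,321,885,522,821.12 bytes
1 TB = 1,000,000,000,000 bytes
10,321,885,522,821.12 / 1,000,000,000,000 = 10.32 TB

10.32 TB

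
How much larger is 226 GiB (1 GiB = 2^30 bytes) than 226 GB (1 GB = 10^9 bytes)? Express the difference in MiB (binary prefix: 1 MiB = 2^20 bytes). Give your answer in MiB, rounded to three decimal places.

15,893.604 MiB

226 GiB = 226 × 1,073,741,824 = 242,665,652,224 bytes
226 GB = 226 × 1,000,000,000 = 226,000,000,000 bytes
difference = 16,665,652,224 bytes
16,665,652,224 / 1,048,576 = 15,893.604 MiB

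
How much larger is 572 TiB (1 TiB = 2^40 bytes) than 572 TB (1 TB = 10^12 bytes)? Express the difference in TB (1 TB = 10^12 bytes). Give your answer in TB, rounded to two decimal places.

56.92 TB

572 TiB = 572 × 1,099,511,627,776 = 628,920,651,087,872 bytes
572 TB = 572 × 1,000,000,000,000 = 572,000,000,000,000 bytes
difference = 56,920,651,087,872 bytes
56,920,651,087,872 / 1,000,000,000,000 = 56.92 TB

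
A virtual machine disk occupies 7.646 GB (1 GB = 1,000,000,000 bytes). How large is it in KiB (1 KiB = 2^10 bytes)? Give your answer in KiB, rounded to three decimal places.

7,466,796.875 KiB

7.646 GB = 7.646 × 10^9 bytes = 7,646,000,000 bytes
1 KiB = 1,024 bytes
7,646,000,000 / 1,024 = 7,466,796.875 KiB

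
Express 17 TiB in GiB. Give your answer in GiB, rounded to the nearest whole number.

17 TiB = 17 × 2^40 bytes = 18,691,697,672,192 bytes
1 GiB = 2^30 bytes = 1,073,741,824 bytes
18,691,697,672,192 / 1,073,741,824 = 17,408 GiB

17,408 GiB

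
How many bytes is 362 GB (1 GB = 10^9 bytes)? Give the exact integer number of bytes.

362,000,000,000 bytes

362 × 1,000,000,000 = 362,000,000,000 bytes  (1 GB = 10^9 bytes)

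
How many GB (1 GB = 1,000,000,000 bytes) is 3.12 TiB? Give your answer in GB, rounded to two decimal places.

3.12 TiB = 3.12 × 2^40 bytes = 3,430,476,278,661.12 bytes
1 GB = 10^9 bytes = 1,000,000,000 bytes
3,430,476,278,661.12 / 1,000,000,000 = 3,430.48 GB

3,430.48 GB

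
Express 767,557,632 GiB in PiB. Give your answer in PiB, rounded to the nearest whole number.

767,557,632 GiB × 1,073,741,824 bytes/GiB = 824,158,731,808,800,768 bytes
1 PiB = 1,125,899,906,842,624 bytes
824,158,731,808,800,768 / 1,125,899,906,842,624 = 732 PiB

732 PiB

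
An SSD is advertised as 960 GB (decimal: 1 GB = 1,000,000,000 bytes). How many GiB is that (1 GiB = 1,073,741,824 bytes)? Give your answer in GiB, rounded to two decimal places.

960 GB = 960 × 10^9 bytes = 960,000,000,000 bytes
1 GiB = 1,073,741,824 bytes
960,000,000,000 / 1,073,741,824 = 894.07 GiB

894.07 GiB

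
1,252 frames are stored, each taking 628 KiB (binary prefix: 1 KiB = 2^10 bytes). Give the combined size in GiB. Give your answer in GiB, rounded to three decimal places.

Total = 1,252 × 628 KiB = 786,256 KiB
= 786,256 × 1,024 bytes = 805,126,144 bytes
1 GiB = 1,073,741,824 bytes
805,126,144 / 1,073,741,824 = 0.750 GiB

0.750 GiB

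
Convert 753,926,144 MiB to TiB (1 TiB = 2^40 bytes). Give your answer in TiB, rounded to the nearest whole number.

753,926,144 MiB = 753,926,144 × 2^20 bytes = 790,548,860,370,944 bytes
1 TiB = 1,099,511,627,776 bytes
790,548,860,370,944 / 1,099,511,627,776 = 719 TiB

719 TiB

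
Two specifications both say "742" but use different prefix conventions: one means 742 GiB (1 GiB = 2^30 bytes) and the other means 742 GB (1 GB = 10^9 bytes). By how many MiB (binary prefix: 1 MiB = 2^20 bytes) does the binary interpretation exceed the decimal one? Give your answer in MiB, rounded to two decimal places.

742 GiB = 742 × 1,073,741,824 = 796,716,433,408 bytes
742 GB = 742 × 1,000,000,000 = 742,000,000,000 bytes
difference = 54,716,433,408 bytes
54,716,433,408 / 1,048,576 = 52,181.66 MiB

52,181.66 MiB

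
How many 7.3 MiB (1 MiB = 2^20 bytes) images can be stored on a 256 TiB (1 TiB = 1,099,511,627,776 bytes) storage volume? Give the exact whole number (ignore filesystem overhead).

36,771,980

Capacity: 256 TiB = 281,474,976,710,656 bytes
Per item: 7.3 MiB = 7,654,604.8 bytes
⌊281,474,976,710,656 / 7,654,604.8⌋ = 36,771,980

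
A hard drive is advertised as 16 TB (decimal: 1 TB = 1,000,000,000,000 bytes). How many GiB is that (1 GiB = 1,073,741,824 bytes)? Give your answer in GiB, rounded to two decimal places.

14,901.16 GiB

16 TB = 16 × 10^12 bytes = 16,000,000,000,000 bytes
1 GiB = 2^30 bytes = 1,073,741,824 bytes
16,000,000,000,000 / 1,073,741,824 = 14,901.16 GiB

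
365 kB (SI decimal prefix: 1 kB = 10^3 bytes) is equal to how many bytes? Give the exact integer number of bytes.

365 × 1,000 = 365,000 bytes  (1 kB = 10^3 bytes)

365,000 bytes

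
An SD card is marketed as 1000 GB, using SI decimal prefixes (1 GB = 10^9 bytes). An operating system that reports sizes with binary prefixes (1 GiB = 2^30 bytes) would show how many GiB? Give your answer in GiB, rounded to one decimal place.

931.3 GiB

1000 GB × 1,000,000,000 bytes/GB = 1,000,000,000,000 bytes
1 GiB = 2^30 bytes = 1,073,741,824 bytes
1,000,000,000,000 / 1,073,741,824 = 931.3 GiB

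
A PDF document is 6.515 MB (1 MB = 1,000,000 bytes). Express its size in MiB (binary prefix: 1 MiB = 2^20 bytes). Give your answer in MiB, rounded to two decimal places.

6.21 MiB

6.515 MB × 1,000,000 bytes/MB = 6,515,000 bytes
1 MiB = 2^20 bytes = 1,048,576 bytes
6,515,000 / 1,048,576 = 6.21 MiB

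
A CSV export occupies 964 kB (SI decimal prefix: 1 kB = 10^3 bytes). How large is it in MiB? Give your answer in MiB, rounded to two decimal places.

0.92 MiB

964 kB = 964 × 10^3 bytes = 964,000 bytes
1 MiB = 2^20 bytes = 1,048,576 bytes
964,000 / 1,048,576 = 0.92 MiB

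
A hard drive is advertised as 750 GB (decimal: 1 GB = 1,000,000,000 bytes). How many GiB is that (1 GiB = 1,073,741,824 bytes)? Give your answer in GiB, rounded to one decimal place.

750 GB × 1,000,000,000 bytes/GB = 750,000,000,000 bytes
1 GiB = 2^30 bytes = 1,073,741,824 bytes
750,000,000,000 / 1,073,741,824 = 698.5 GiB

698.5 GiB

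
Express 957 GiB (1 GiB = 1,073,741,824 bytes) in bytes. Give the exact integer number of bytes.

1,027,570,925,568 bytes

957 × 1,073,741,824 = 1,027,570,925,568 bytes  (1 GiB = 2^30 bytes)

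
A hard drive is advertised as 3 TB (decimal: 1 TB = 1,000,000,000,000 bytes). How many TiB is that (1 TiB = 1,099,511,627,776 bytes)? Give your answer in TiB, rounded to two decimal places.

3 TB × 1,000,000,000,000 bytes/TB = 3,000,000,000,000 bytes
1 TiB = 2^40 bytes = 1,099,511,627,776 bytes
3,000,000,000,000 / 1,099,511,627,776 = 2.73 TiB

2.73 TiB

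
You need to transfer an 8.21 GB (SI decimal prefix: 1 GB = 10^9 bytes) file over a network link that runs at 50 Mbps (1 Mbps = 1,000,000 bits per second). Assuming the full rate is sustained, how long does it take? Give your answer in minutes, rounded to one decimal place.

21.9 minutes

8.21 GB = 8,210,000,000 bytes = 65,680,000,000 bits
50 Mbps = 50,000,000 bits/s
time = 65,680,000,000 / 50,000,000 = 1,313.60 s
1,313.60 s / 60 = 21.9 minutes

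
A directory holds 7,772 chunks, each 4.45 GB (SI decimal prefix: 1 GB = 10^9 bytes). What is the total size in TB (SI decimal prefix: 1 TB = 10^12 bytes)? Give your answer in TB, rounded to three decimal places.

34.585 TB

Total = 7,772 × 4.45 GB = 34585.4 GB
= 34585.4 × 1,000,000,000 bytes = 34,585,400,000,000 bytes
1 TB = 1,000,000,000,000 bytes
34,585,400,000,000 / 1,000,000,000,000 = 34.585 TB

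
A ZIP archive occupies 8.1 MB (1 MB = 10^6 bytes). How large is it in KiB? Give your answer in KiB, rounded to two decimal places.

8.1 MB × 1,000,000 bytes/MB = 8,100,000 bytes
1 KiB = 2^10 bytes = 1,024 bytes
8,100,000 / 1,024 = 7,910.16 KiB

7,910.16 KiB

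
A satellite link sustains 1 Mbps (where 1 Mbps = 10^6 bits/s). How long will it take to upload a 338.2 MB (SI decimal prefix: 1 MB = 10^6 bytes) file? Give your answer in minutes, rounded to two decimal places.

45.09 minutes

338.2 MB = 338,200,000 bytes = 2,705,600,000 bits
1 Mbps = 1,000,000 bits/s
time = 2,705,600,000 / 1,000,000 = 2,705.600 s
2,705.600 s / 60 = 45.09 minutes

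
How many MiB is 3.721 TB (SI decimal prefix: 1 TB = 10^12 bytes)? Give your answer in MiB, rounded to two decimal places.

3,548,622.13 MiB

3.721 TB × 1,000,000,000,000 bytes/TB = 3,721,000,000,000 bytes
1 MiB = 2^20 bytes = 1,048,576 bytes
3,721,000,000,000 / 1,048,576 = 3,548,622.13 MiB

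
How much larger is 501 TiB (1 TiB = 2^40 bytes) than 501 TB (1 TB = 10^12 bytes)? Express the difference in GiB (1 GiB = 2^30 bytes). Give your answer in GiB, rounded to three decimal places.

46,431.390 GiB

501 TiB = 501 × 1,099,511,627,776 = 550,855,325,515,776 bytes
501 TB = 501 × 1,000,000,000,000 = 501,000,000,000,000 bytes
difference = 49,855,325,515,776 bytes
49,855,325,515,776 / 1,073,741,824 = 46,431.390 GiB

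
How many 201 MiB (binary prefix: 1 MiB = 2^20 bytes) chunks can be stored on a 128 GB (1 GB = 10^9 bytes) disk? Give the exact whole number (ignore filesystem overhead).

607

Capacity: 128 GB = 128,000,000,000 bytes
Per item: 201 MiB = 210,763,776 bytes
⌊128,000,000,000 / 210,763,776⌋ = 607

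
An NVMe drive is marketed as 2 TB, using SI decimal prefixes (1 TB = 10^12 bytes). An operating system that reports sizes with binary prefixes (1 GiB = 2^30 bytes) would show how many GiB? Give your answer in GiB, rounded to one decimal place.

2 TB = 2 × 10^12 bytes = 2,000,000,000,000 bytes
1 GiB = 1,073,741,824 bytes
2,000,000,000,000 / 1,073,741,824 = 1,862.6 GiB

1,862.6 GiB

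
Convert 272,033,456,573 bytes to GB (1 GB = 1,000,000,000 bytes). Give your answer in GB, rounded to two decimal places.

272,033,456,573 bytes given.
1 GB = 10^9 bytes = 1,000,000,000 bytes
272,033,456,573 / 1,000,000,000 = 272.03 GB

272.03 GB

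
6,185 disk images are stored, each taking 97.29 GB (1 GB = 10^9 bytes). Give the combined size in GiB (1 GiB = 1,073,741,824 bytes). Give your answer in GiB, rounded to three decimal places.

560,412.789 GiB

Total = 6,185 × 97.29 GB = 601738.65 GB
= 601738.65 × 1,000,000,000 bytes = 601,738,650,000,000 bytes
1 GiB = 1,073,741,824 bytes
601,738,650,000,000 / 1,073,741,824 = 560,412.789 GiB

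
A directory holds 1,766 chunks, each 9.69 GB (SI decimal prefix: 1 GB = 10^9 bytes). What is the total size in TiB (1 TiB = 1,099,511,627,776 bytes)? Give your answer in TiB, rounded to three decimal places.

Total = 1,766 × 9.69 GB = 17112.54 GB
= 17112.54 × 1,000,000,000 bytes = 17,112,540,000,000 bytes
1 TiB = 1,099,511,627,776 bytes
17,112,540,000,000 / 1,099,511,627,776 = 15.564 TiB

15.564 TiB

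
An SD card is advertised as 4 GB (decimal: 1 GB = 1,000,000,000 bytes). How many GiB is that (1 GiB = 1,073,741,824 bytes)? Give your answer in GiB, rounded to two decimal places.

3.73 GiB

4 GB × 1,000,000,000 bytes/GB = 4,000,000,000 bytes
1 GiB = 1,073,741,824 bytes
4,000,000,000 / 1,073,741,824 = 3.73 GiB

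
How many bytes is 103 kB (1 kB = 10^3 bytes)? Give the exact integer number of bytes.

103,000 bytes

103 × 1,000 = 103,000 bytes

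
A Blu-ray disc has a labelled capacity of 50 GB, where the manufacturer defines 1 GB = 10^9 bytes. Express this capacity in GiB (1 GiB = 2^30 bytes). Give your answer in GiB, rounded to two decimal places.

46.57 GiB

50 GB = 50 × 10^9 bytes = 50,000,000,000 bytes
1 GiB = 2^30 bytes = 1,073,741,824 bytes
50,000,000,000 / 1,073,741,824 = 46.57 GiB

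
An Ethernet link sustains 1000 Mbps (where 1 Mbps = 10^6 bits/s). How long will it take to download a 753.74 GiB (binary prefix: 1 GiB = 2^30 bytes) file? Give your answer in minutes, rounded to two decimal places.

753.74 GiB = 809,322,162,421.76 bytes = 6,474,577,299,374.08 bits
1000 Mbps = 1,000,000,000 bits/s
time = 6,474,577,299,374.08 / 1,000,000,000 = 6,474.577 s
6,474.577 s / 60 = 107.91 minutes

107.91 minutes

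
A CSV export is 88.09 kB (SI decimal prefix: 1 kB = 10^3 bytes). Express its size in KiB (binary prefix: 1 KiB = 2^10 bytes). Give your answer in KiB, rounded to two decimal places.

88.09 kB = 88.09 × 10^3 bytes = 88,090 bytes
1 KiB = 1,024 bytes
88,090 / 1,024 = 86.03 KiB

86.03 KiB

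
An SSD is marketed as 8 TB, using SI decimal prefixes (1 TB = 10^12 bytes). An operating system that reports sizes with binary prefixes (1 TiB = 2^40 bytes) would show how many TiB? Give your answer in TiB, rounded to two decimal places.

7.28 TiB

8 TB × 1,000,000,000,000 bytes/TB = 8,000,000,000,000 bytes
1 TiB = 2^40 bytes = 1,099,511,627,776 bytes
8,000,000,000,000 / 1,099,511,627,776 = 7.28 TiB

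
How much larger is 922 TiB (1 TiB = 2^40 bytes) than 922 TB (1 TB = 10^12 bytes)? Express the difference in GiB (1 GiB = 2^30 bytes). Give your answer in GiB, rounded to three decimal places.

85,448.586 GiB

922 TiB = 922 × 1,099,511,627,776 = 1,013,749,720,809,472 bytes
922 TB = 922 × 1,000,000,000,000 = 922,000,000,000,000 bytes
difference = 91,749,720,809,472 bytes
91,749,720,809,472 / 1,073,741,824 = 85,448.586 GiB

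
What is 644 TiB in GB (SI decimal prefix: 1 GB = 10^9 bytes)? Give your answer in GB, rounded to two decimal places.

708,085.49 GB

644 TiB = 644 × 2^40 bytes = 708,085,488,287,744 bytes
1 GB = 1,000,000,000 bytes
708,085,488,287,744 / 1,000,000,000 = 708,085.49 GB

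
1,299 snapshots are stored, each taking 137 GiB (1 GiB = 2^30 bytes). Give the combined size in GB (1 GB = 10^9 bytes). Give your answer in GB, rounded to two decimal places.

Total = 1,299 × 137 GiB = 177,963 GiB
= 177,963 × 1,073,741,824 bytes = 191,086,316,224,512 bytes
1 GB = 1,000,000,000 bytes
191,086,316,224,512 / 1,000,000,000 = 191,086.32 GB

191,086.32 GB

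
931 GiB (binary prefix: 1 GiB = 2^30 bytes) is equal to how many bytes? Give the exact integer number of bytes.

999,653,638,144 bytes

931 × 1,073,741,824 = 999,653,638,144 bytes  (1 GiB = 2^30 bytes)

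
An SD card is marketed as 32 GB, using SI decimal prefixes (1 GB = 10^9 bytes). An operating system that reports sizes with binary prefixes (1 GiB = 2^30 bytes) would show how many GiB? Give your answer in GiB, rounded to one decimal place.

29.8 GiB

32 GB = 32 × 10^9 bytes = 32,000,000,000 bytes
1 GiB = 2^30 bytes = 1,073,741,824 bytes
32,000,000,000 / 1,073,741,824 = 29.8 GiB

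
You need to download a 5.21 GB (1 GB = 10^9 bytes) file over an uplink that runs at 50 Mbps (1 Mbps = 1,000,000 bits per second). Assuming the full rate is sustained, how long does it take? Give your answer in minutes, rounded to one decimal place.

13.9 minutes

5.21 GB = 5,210,000,000 bytes = 41,680,000,000 bits
50 Mbps = 50,000,000 bits/s
time = 41,680,000,000 / 50,000,000 = 833.60 s
833.60 s / 60 = 13.9 minutes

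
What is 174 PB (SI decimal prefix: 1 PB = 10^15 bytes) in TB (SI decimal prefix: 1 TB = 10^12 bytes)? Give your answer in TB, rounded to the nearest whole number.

174 PB = 174 × 10^15 bytes = 174,000,000,000,000,000 bytes
1 TB = 10^12 bytes = 1,000,000,000,000 bytes
174,000,000,000,000,000 / 1,000,000,000,000 = 174,000 TB

174,000 TB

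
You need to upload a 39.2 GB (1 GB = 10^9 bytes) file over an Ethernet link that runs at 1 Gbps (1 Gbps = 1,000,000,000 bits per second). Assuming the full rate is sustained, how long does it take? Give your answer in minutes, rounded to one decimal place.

5.2 minutes

39.2 GB = 39,200,000,000 bytes = 313,600,000,000 bits
1 Gbps = 1,000,000,000 bits/s
time = 313,600,000,000 / 1,000,000,000 = 313.60 s
313.60 s / 60 = 5.2 minutes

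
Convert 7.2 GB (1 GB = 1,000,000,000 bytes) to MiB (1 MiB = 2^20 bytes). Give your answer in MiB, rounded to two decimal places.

6,866.46 MiB

7.2 GB = 7.2 × 10^9 bytes = 7,200,000,000 bytes
1 MiB = 2^20 bytes = 1,048,576 bytes
7,200,000,000 / 1,048,576 = 6,866.46 MiB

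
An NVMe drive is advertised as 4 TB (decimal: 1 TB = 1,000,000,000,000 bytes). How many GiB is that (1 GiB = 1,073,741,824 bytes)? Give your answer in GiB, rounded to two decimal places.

3,725.29 GiB

4 TB = 4 × 10^12 bytes = 4,000,000,000,000 bytes
1 GiB = 1,073,741,824 bytes
4,000,000,000,000 / 1,073,741,824 = 3,725.29 GiB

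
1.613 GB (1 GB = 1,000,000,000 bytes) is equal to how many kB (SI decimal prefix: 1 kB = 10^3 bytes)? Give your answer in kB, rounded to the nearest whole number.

1,613,000 kB

1.613 GB × 1,000,000,000 bytes/GB = 1,613,000,000 bytes
1 kB = 10^3 bytes = 1,000 bytes
1,613,000,000 / 1,000 = 1,613,000 kB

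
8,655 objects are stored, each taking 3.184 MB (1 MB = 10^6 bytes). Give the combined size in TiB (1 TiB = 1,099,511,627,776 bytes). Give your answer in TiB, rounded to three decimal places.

Total = 8,655 × 3.184 MB = 27557.52 MB
= 27557.52 × 1,000,000 bytes = 27,557,520,000 bytes
1 TiB = 1,099,511,627,776 bytes
27,557,520,000 / 1,099,511,627,776 = 0.025 TiB

0.025 TiB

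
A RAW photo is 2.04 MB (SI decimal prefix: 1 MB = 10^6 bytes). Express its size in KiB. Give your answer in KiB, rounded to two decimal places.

1,992.19 KiB

2.04 MB × 1,000,000 bytes/MB = 2,040,000 bytes
1 KiB = 1,024 bytes
2,040,000 / 1,024 = 1,992.19 KiB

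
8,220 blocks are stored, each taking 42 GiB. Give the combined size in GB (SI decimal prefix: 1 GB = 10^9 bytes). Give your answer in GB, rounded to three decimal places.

Total = 8,220 × 42 GiB = 345,240 GiB
= 345,240 × 1,073,741,824 bytes = 370,698,627,317,760 bytes
1 GB = 1,000,000,000 bytes
370,698,627,317,760 / 1,000,000,000 = 370,698.627 GB

370,698.627 GB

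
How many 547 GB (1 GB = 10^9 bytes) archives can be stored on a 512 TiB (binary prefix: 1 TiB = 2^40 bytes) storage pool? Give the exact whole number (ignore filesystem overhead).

Capacity: 512 TiB = 562,949,953,421,312 bytes
Per item: 547 GB = 547,000,000,000 bytes
⌊562,949,953,421,312 / 547,000,000,000⌋ = 1,029

1,029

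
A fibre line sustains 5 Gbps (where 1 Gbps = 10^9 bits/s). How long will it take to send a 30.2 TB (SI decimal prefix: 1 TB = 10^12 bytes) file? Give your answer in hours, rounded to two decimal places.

30.2 TB = 30,200,000,000,000 bytes = 241,600,000,000,000 bits
5 Gbps = 5,000,000,000 bits/s
time = 241,600,000,000,000 / 5,000,000,000 = 48,320.0000 s
48,320.0000 s / 3600 = 13.42 hours

13.42 hours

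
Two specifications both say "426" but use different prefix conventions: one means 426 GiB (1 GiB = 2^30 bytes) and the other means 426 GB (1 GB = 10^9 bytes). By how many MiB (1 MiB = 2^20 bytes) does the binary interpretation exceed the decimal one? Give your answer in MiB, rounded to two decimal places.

29,958.74 MiB

426 GiB = 426 × 1,073,741,824 = 457,414,017,024 bytes
426 GB = 426 × 1,000,000,000 = 426,000,000,000 bytes
difference = 31,414,017,024 bytes
31,414,017,024 / 1,048,576 = 29,958.74 MiB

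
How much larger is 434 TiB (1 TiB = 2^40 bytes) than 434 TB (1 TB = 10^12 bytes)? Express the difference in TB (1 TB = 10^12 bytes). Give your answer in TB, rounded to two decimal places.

43.19 TB

434 TiB = 434 × 1,099,511,627,776 = 477,188,046,454,784 bytes
434 TB = 434 × 1,000,000,000,000 = 434,000,000,000,000 bytes
difference = 43,188,046,454,784 bytes
43,188,046,454,784 / 1,000,000,000,000 = 43.19 TB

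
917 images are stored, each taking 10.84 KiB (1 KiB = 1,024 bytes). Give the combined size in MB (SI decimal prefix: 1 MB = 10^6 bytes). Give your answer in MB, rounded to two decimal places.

Total = 917 × 10.84 KiB = 9940.28 KiB
= 9940.28 × 1,024 bytes = 10,178,846.72 bytes
1 MB = 1,000,000 bytes
10,178,846.72 / 1,000,000 = 10.18 MB

10.18 MB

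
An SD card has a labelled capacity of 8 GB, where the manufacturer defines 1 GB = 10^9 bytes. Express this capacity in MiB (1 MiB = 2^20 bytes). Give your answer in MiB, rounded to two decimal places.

8 GB = 8 × 10^9 bytes = 8,000,000,000 bytes
1 MiB = 1,048,576 bytes
8,000,000,000 / 1,048,576 = 7,629.39 MiB

7,629.39 MiB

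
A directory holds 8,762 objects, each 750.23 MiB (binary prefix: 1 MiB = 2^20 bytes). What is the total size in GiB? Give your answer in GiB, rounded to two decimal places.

Total = 8,762 × 750.23 MiB = 6573515.26 MiB
= 6573515.26 × 1,048,576 bytes = 6,892,830,337,269.76 bytes
1 GiB = 1,073,741,824 bytes
6,892,830,337,269.76 / 1,073,741,824 = 6,419.45 GiB

6,419.45 GiB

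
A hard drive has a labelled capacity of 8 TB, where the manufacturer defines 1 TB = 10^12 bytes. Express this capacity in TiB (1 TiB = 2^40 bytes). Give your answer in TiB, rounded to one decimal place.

8 TB × 1,000,000,000,000 bytes/TB = 8,000,000,000,000 bytes
1 TiB = 1,099,511,627,776 bytes
8,000,000,000,000 / 1,099,511,627,776 = 7.3 TiB

7.3 TiB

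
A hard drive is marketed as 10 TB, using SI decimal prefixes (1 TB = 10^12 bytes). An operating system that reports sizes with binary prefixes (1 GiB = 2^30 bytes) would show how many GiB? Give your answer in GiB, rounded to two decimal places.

10 TB × 1,000,000,000,000 bytes/TB = 10,000,000,000,000 bytes
1 GiB = 2^30 bytes = 1,073,741,824 bytes
10,000,000,000,000 / 1,073,741,824 = 9,313.23 GiB

9,313.23 GiB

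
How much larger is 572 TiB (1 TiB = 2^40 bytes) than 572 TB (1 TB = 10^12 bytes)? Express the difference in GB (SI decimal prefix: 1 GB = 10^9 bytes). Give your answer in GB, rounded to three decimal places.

572 TiB = 572 × 1,099,511,627,776 = 628,920,651,087,872 bytes
572 TB = 572 × 1,000,000,000,000 = 572,000,000,000,000 bytes
difference = 56,920,651,087,872 bytes
56,920,651,087,872 / 1,000,000,000 = 56,920.651 GB

56,920.651 GB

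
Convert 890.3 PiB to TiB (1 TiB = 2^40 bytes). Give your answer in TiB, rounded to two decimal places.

911,667.20 TiB

890.3 PiB × 1,125,899,906,842,624 bytes/PiB = 1,002,388,687,061,988,147.2 bytes
1 TiB = 1,099,511,627,776 bytes
1,002,388,687,061,988,147.2 / 1,099,511,627,776 = 911,667.20 TiB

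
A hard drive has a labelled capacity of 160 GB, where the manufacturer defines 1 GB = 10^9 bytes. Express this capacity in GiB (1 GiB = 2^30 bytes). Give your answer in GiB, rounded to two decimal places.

160 GB × 1,000,000,000 bytes/GB = 160,000,000,000 bytes
1 GiB = 1,073,741,824 bytes
160,000,000,000 / 1,073,741,824 = 149.01 GiB

149.01 GiB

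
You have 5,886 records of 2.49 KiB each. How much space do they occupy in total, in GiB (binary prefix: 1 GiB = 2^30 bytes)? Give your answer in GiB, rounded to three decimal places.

0.014 GiB

Total = 5,886 × 2.49 KiB = 14656.14 KiB
= 14656.14 × 1,024 bytes = 15,007,887.36 bytes
1 GiB = 1,073,741,824 bytes
15,007,887.36 / 1,073,741,824 = 0.014 GiB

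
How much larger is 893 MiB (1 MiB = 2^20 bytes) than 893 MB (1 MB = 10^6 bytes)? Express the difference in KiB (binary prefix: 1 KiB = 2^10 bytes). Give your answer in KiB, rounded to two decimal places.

893 MiB = 893 × 1,048,576 = 936,378,368 bytes
893 MB = 893 × 1,000,000 = 893,000,000 bytes
difference = 43,378,368 bytes
43,378,368 / 1,024 = 42,361.69 KiB

42,361.69 KiB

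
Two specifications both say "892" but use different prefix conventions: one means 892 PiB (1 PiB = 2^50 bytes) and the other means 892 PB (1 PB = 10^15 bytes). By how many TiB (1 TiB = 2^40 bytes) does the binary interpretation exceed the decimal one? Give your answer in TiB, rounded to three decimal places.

892 PiB = 892 × 1,125,899,906,842,624 = 1,004,302,716,903,620,608 bytes
892 PB = 892 × 1,000,000,000,000,000 = 892,000,000,000,000,000 bytes
difference = 112,302,716,903,620,608 bytes
112,302,716,903,620,608 / 1,099,511,627,776 = 102,138.726 TiB

102,138.726 TiB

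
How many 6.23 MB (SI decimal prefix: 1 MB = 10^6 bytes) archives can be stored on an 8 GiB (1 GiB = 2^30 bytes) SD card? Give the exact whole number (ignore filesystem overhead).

1,378

Capacity: 8 GiB = 8,589,934,592 bytes
Per item: 6.23 MB = 6,230,000 bytes
⌊8,589,934,592 / 6,230,000⌋ = 1,378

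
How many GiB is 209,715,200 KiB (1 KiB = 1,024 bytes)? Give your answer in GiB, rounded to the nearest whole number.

209,715,200 KiB = 209,715,200 × 2^10 bytes = 214,748,364,800 bytes
1 GiB = 1,073,741,824 bytes
214,748,364,800 / 1,073,741,824 = 200 GiB

200 GiB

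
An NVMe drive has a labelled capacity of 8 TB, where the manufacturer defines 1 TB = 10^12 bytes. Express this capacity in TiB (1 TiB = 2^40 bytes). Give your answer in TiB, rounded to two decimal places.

7.28 TiB

8 TB × 1,000,000,000,000 bytes/TB = 8,000,000,000,000 bytes
1 TiB = 1,099,511,627,776 bytes
8,000,000,000,000 / 1,099,511,627,776 = 7.28 TiB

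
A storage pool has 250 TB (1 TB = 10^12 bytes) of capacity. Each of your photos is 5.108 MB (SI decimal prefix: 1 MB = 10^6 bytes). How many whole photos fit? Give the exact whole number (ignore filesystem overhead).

48,942,834

Capacity: 250 TB = 250,000,000,000,000 bytes
Per item: 5.108 MB = 5,108,000 bytes
⌊250,000,000,000,000 / 5,108,000⌋ = 48,942,834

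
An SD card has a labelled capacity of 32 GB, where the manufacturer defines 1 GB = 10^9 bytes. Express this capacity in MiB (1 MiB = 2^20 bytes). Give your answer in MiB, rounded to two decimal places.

30,517.58 MiB

32 GB = 32 × 10^9 bytes = 32,000,000,000 bytes
1 MiB = 1,048,576 bytes
32,000,000,000 / 1,048,576 = 30,517.58 MiB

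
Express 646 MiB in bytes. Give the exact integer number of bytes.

677,380,096 bytes

646 × 1,048,576 = 677,380,096 bytes  (1 MiB = 2^20 bytes)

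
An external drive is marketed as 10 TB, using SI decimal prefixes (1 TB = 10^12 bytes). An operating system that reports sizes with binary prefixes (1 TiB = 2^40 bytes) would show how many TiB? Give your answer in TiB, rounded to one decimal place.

10 TB = 10 × 10^12 bytes = 10,000,000,000,000 bytes
1 TiB = 2^40 bytes = 1,099,511,627,776 bytes
10,000,000,000,000 / 1,099,511,627,776 = 9.1 TiB

9.1 TiB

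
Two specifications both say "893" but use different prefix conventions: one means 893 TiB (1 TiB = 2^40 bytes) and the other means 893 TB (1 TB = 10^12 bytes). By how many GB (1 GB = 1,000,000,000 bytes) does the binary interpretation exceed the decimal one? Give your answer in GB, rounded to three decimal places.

88,863.884 GB

893 TiB = 893 × 1,099,511,627,776 = 981,863,883,603,968 bytes
893 TB = 893 × 1,000,000,000,000 = 893,000,000,000,000 bytes
difference = 88,863,883,603,968 bytes
88,863,883,603,968 / 1,000,000,000 = 88,863.884 GB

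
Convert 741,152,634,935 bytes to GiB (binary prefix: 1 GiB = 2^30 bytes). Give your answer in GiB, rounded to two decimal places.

741,152,634,935 bytes given.
1 GiB = 1,073,741,824 bytes
741,152,634,935 / 1,073,741,824 = 690.25 GiB

690.25 GiB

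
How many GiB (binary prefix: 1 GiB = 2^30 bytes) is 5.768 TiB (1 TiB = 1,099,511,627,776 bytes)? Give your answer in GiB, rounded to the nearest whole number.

5.768 TiB = 5.768 × 2^40 bytes = 6,341,983,069,011.968 bytes
1 GiB = 1,073,741,824 bytes
6,341,983,069,011.968 / 1,073,741,824 = 5,906 GiB

5,906 GiB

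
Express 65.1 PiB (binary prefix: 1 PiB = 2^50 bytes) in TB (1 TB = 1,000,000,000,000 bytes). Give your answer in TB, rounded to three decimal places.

65.1 PiB = 65.1 × 2^50 bytes = 73,296,083,935,454,822.4 bytes
1 TB = 10^12 bytes = 1,000,000,000,000 bytes
73,296,083,935,454,822.4 / 1,000,000,000,000 = 73,296.084 TB

73,296.084 TB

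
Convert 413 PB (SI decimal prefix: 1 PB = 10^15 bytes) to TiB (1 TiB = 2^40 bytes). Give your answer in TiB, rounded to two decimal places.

375,621.31 TiB

413 PB = 413 × 10^15 bytes = 413,000,000,000,000,000 bytes
1 TiB = 1,099,511,627,776 bytes
413,000,000,000,000,000 / 1,099,511,627,776 = 375,621.31 TiB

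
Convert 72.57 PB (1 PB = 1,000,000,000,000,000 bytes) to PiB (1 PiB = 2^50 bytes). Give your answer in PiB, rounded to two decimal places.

64.46 PiB

72.57 PB × 1,000,000,000,000,000 bytes/PB = 72,570,000,000,000,000 bytes
1 PiB = 1,125,899,906,842,624 bytes
72,570,000,000,000,000 / 1,125,899,906,842,624 = 64.46 PiB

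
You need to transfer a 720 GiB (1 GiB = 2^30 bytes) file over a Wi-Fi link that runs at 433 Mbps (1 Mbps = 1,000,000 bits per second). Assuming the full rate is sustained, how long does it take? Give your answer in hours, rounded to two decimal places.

720 GiB = 773,094,113,280 bytes = 6,184,752,906,240 bits
433 Mbps = 433,000,000 bits/s
time = 6,184,752,906,240 / 433,000,000 = 14,283.4940 s
14,283.4940 s / 3600 = 3.97 hours

3.97 hours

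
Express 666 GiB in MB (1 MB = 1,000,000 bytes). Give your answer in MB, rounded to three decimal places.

666 GiB = 666 × 2^30 bytes = 715,112,054,784 bytes
1 MB = 10^6 bytes = 1,000,000 bytes
715,112,054,784 / 1,000,000 = 715,112.055 MB

715,112.055 MB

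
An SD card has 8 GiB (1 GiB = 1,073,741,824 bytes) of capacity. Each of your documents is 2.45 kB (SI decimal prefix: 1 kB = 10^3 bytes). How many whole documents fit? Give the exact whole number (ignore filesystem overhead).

3,506,095

Capacity: 8 GiB = 8,589,934,592 bytes
Per item: 2.45 kB = 2,450 bytes
⌊8,589,934,592 / 2,450⌋ = 3,506,095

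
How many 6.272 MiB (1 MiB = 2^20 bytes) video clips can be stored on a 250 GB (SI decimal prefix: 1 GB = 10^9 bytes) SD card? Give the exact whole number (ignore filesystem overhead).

38,013

Capacity: 250 GB = 250,000,000,000 bytes
Per item: 6.272 MiB = 6,576,668.672 bytes
⌊250,000,000,000 / 6,576,668.672⌋ = 38,013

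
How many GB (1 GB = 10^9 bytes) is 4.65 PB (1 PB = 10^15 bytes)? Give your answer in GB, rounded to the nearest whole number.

4.65 PB = 4.65 × 10^15 bytes = 4,650,000,000,000,000 bytes
1 GB = 1,000,000,000 bytes
4,650,000,000,000,000 / 1,000,000,000 = 4,650,000 GB

4,650,000 GB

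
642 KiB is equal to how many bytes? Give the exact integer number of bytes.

657,408 bytes

642 × 1,024 = 657,408 bytes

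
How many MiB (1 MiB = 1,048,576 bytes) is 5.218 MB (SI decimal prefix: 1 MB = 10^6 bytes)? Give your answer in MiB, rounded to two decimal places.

5.218 MB = 5.218 × 10^6 bytes = 5,218,000 bytes
1 MiB = 1,048,576 bytes
5,218,000 / 1,048,576 = 4.98 MiB

4.98 MiB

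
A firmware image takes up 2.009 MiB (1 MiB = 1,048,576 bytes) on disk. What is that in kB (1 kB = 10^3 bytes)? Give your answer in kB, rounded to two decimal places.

2,106.59 kB

2.009 MiB = 2.009 × 2^20 bytes = 2,106,589.184 bytes
1 kB = 1,000 bytes
2,106,589.184 / 1,000 = 2,106.59 kB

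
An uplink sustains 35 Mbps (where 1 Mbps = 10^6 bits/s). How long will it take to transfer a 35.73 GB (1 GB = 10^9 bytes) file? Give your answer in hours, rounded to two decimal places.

2.27 hours

35.73 GB = 35,730,000,000 bytes = 285,840,000,000 bits
35 Mbps = 35,000,000 bits/s
time = 285,840,000,000 / 35,000,000 = 8,166.8571 s
8,166.8571 s / 3600 = 2.27 hours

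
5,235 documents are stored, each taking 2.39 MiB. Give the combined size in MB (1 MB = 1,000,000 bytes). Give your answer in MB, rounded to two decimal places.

13,119.42 MB

Total = 5,235 × 2.39 MiB = 12511.65 MiB
= 12511.65 × 1,048,576 bytes = 13,119,415,910.4 bytes
1 MB = 1,000,000 bytes
13,119,415,910.4 / 1,000,000 = 13,119.42 MB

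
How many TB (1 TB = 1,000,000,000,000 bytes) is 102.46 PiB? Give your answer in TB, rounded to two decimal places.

102.46 PiB = 102.46 × 2^50 bytes = 115,359,704,455,095,255.04 bytes
1 TB = 1,000,000,000,000 bytes
115,359,704,455,095,255.04 / 1,000,000,000,000 = 115,359.70 TB

115,359.70 TB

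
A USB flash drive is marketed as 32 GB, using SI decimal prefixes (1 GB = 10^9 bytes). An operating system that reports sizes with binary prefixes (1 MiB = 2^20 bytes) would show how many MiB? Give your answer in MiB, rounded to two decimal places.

30,517.58 MiB

32 GB × 1,000,000,000 bytes/GB = 32,000,000,000 bytes
1 MiB = 1,048,576 bytes
32,000,000,000 / 1,048,576 = 30,517.58 MiB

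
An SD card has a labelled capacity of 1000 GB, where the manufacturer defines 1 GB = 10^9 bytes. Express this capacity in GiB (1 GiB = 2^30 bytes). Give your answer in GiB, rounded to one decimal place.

1000 GB × 1,000,000,000 bytes/GB = 1,000,000,000,000 bytes
1 GiB = 1,073,741,824 bytes
1,000,000,000,000 / 1,073,741,824 = 931.3 GiB

931.3 GiB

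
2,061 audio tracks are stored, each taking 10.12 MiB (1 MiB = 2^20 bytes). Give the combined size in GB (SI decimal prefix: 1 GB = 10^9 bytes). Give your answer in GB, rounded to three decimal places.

21.870 GB

Total = 2,061 × 10.12 MiB = 20857.32 MiB
= 20857.32 × 1,048,576 bytes = 21,870,485,176.32 bytes
1 GB = 1,000,000,000 bytes
21,870,485,176.32 / 1,000,000,000 = 21.870 GB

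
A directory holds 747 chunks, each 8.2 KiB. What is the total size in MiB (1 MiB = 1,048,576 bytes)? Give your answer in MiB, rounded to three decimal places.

Total = 747 × 8.2 KiB = 6125.4 KiB
= 6125.4 × 1,024 bytes = 6,272,409.6 bytes
1 MiB = 1,048,576 bytes
6,272,409.6 / 1,048,576 = 5.982 MiB

5.982 MiB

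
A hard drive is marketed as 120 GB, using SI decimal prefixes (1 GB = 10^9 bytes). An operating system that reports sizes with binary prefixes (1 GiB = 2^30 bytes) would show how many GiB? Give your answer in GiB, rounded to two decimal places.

111.76 GiB

120 GB = 120 × 10^9 bytes = 120,000,000,000 bytes
1 GiB = 2^30 bytes = 1,073,741,824 bytes
120,000,000,000 / 1,073,741,824 = 111.76 GiB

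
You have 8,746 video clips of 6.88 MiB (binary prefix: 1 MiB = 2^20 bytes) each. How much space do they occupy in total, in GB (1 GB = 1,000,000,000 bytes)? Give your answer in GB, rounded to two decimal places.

Total = 8,746 × 6.88 MiB = 60172.48 MiB
= 60172.48 × 1,048,576 bytes = 63,095,418,388.48 bytes
1 GB = 1,000,000,000 bytes
63,095,418,388.48 / 1,000,000,000 = 63.10 GB

63.10 GB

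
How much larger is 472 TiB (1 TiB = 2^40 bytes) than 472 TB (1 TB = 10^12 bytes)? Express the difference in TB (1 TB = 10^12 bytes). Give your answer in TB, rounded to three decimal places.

46.969 TB

472 TiB = 472 × 1,099,511,627,776 = 518,969,488,310,272 bytes
472 TB = 472 × 1,000,000,000,000 = 472,000,000,000,000 bytes
difference = 46,969,488,310,272 bytes
46,969,488,310,272 / 1,000,000,000,000 = 46.969 TB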